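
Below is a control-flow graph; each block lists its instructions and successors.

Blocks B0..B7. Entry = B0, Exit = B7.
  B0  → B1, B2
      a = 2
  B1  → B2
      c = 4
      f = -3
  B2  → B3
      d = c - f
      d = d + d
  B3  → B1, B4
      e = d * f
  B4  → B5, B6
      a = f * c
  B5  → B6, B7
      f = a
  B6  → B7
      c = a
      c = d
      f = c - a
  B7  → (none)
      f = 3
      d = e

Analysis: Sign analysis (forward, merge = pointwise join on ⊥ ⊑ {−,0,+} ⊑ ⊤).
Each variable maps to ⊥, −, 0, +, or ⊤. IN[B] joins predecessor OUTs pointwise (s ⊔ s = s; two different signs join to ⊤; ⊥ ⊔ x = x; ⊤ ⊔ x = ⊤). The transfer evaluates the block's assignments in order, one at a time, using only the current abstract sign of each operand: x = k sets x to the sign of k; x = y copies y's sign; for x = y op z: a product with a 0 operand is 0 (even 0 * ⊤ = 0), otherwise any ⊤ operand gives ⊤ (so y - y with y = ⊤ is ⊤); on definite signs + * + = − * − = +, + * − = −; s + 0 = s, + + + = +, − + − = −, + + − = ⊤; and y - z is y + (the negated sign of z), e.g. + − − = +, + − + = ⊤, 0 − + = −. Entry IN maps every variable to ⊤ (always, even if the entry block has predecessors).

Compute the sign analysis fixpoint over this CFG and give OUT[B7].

Fixpoint table:
  B0:   IN=(all ⊤)   OUT={a:+; rest ⊤}
  B1:   IN={a:+; rest ⊤}   OUT={a:+, c:+, f:-; rest ⊤}
  B2:   IN={a:+; rest ⊤}   OUT={a:+; rest ⊤}
  B3:   IN={a:+; rest ⊤}   OUT={a:+; rest ⊤}
  B4:   IN={a:+; rest ⊤}   OUT=(all ⊤)
  B5:   IN=(all ⊤)   OUT=(all ⊤)
  B6:   IN=(all ⊤)   OUT=(all ⊤)
  B7:   IN=(all ⊤)   OUT={f:+; rest ⊤}

Merge at B7: IN[B7] = OUT[B5] ⊔ OUT[B6] = {a: ⊤, b: ⊤, c: ⊤, d: ⊤, e: ⊤, f: ⊤}
Applying B7's transfer function to that IN value gives OUT[B7] (row B7 above).

Answer: {a: ⊤, b: ⊤, c: ⊤, d: ⊤, e: ⊤, f: +}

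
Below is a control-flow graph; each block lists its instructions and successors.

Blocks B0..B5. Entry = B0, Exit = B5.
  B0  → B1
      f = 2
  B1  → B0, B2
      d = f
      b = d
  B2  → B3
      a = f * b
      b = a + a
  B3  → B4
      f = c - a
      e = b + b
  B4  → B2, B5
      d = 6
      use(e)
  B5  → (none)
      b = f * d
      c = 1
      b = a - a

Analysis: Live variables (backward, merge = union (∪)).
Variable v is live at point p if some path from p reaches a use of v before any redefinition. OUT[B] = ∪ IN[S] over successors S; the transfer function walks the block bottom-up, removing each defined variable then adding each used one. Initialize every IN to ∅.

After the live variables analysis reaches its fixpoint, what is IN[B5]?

Answer: {a, d, f}

Trace:
Per-block solution:
  B0:  IN={c}  OUT={c, f}
  B1:  IN={c, f}  OUT={b, c, f}
  B2:  IN={b, c, f}  OUT={a, b, c}
  B3:  IN={a, b, c}  OUT={a, b, c, e, f}
  B4:  IN={a, b, c, e, f}  OUT={a, b, c, d, f}
  B5:  IN={a, d, f}  OUT={}

B5 is the boundary node: OUT[B5] = {}
Applying B5's transfer function to that OUT value gives IN[B5] (row B5 above).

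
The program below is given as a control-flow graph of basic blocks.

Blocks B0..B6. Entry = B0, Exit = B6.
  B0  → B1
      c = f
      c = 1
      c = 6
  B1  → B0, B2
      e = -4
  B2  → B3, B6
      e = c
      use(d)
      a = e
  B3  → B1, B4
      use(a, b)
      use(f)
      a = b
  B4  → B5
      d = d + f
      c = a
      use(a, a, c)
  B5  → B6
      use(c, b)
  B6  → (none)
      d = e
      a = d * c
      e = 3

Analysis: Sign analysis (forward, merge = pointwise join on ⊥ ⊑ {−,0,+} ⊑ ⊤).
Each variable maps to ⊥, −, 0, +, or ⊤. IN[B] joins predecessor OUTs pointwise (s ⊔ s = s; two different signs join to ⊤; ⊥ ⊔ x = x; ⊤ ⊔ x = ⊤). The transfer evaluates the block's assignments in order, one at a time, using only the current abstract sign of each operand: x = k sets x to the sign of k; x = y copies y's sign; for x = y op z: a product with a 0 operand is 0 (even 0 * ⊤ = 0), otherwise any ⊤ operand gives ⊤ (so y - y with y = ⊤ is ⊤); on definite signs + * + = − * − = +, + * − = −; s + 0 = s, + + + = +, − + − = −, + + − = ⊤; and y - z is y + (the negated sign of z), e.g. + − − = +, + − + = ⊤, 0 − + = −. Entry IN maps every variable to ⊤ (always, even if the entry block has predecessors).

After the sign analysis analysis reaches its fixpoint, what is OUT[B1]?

Answer: {a: ⊤, b: ⊤, c: +, d: ⊤, e: -, f: ⊤}

Derivation:
Converged values:
  B0:  IN=(all ⊤)  OUT={c:+; rest ⊤}
  B1:  IN={c:+; rest ⊤}  OUT={c:+, e:-; rest ⊤}
  B2:  IN={c:+, e:-; rest ⊤}  OUT={a:+, c:+, e:+; rest ⊤}
  B3:  IN={a:+, c:+, e:+; rest ⊤}  OUT={c:+, e:+; rest ⊤}
  B4:  IN={c:+, e:+; rest ⊤}  OUT={e:+; rest ⊤}
  B5:  IN={e:+; rest ⊤}  OUT={e:+; rest ⊤}
  B6:  IN={e:+; rest ⊤}  OUT={d:+, e:+; rest ⊤}

Merge at B1: IN[B1] = OUT[B0] ⊔ OUT[B3] = {a: ⊤, b: ⊤, c: +, d: ⊤, e: ⊤, f: ⊤}
Applying B1's transfer function to that IN value gives OUT[B1] (row B1 above).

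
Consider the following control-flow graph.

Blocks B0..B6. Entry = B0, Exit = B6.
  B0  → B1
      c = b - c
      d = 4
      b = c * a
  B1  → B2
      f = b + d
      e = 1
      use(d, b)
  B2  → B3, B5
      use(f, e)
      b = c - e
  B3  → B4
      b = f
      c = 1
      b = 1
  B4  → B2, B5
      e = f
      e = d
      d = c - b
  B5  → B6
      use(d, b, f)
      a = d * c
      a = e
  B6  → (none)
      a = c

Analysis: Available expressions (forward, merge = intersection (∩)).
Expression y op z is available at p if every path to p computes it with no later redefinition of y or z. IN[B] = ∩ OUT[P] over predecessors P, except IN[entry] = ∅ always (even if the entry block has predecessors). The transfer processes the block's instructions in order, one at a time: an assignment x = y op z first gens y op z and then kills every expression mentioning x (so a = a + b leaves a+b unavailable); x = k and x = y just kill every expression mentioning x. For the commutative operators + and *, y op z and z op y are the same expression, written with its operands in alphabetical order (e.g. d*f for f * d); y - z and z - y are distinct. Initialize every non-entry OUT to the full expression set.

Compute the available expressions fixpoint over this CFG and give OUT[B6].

Per-block solution:
  B0:   IN={}   OUT={a*c}
  B1:   IN={a*c}   OUT={a*c, b+d}
  B2:   IN={}   OUT={c-e}
  B3:   IN={c-e}   OUT={}
  B4:   IN={}   OUT={c-b}
  B5:   IN={}   OUT={c*d}
  B6:   IN={c*d}   OUT={c*d}

Merge at B6: IN[B6] = OUT[B5] = {c*d}
Applying B6's transfer function to that IN value gives OUT[B6] (row B6 above).

Answer: {c*d}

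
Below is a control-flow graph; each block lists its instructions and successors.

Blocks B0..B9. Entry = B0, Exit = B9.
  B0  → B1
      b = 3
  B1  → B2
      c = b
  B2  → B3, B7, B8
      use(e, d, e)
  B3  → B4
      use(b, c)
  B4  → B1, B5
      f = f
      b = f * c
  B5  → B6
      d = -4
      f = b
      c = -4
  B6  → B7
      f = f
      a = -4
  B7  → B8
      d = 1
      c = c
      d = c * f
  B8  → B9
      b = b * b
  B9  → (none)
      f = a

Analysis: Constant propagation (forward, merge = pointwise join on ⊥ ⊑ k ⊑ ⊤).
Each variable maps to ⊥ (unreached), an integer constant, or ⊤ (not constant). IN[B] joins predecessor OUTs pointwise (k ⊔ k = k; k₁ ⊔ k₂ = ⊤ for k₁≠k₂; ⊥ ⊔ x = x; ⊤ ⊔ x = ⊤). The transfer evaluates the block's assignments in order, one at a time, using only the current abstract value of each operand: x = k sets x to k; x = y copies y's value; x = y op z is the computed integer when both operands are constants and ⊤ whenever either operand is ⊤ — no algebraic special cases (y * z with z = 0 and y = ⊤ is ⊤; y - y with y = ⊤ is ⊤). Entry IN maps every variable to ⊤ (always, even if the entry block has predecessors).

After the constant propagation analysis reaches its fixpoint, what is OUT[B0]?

Per-block solution:
  B0: | IN=(all ⊤) | OUT={b:3; rest ⊤}
  B1: | IN=(all ⊤) | OUT=(all ⊤)
  B2: | IN=(all ⊤) | OUT=(all ⊤)
  B3: | IN=(all ⊤) | OUT=(all ⊤)
  B4: | IN=(all ⊤) | OUT=(all ⊤)
  B5: | IN=(all ⊤) | OUT={c:-4, d:-4; rest ⊤}
  B6: | IN={c:-4, d:-4; rest ⊤} | OUT={a:-4, c:-4, d:-4; rest ⊤}
  B7: | IN=(all ⊤) | OUT=(all ⊤)
  B8: | IN=(all ⊤) | OUT=(all ⊤)
  B9: | IN=(all ⊤) | OUT=(all ⊤)

B0 is the boundary node: IN[B0] = {a: ⊤, b: ⊤, c: ⊤, d: ⊤, e: ⊤, f: ⊤}
Applying B0's transfer function to that IN value gives OUT[B0] (row B0 above).

Answer: {a: ⊤, b: 3, c: ⊤, d: ⊤, e: ⊤, f: ⊤}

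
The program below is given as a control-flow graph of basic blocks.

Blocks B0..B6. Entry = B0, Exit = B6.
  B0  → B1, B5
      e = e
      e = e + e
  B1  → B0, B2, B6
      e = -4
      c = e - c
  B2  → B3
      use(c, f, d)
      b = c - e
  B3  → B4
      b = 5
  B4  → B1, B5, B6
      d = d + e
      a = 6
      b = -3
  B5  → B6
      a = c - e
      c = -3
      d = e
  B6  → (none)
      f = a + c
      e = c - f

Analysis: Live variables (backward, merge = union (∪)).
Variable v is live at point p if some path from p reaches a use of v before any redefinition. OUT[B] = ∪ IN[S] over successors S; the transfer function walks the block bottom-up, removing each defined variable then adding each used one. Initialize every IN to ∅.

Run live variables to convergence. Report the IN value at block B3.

Answer: {c, d, e, f}

Trace:
Per-block solution:
  B0: | IN={a, c, d, e, f} | OUT={a, c, d, e, f}
  B1: | IN={a, c, d, f} | OUT={a, c, d, e, f}
  B2: | IN={c, d, e, f} | OUT={c, d, e, f}
  B3: | IN={c, d, e, f} | OUT={c, d, e, f}
  B4: | IN={c, d, e, f} | OUT={a, c, d, e, f}
  B5: | IN={c, e} | OUT={a, c}
  B6: | IN={a, c} | OUT={}

Merge at B3: OUT[B3] = IN[B4] = {c, d, e, f}
Applying B3's transfer function to that OUT value gives IN[B3] (row B3 above).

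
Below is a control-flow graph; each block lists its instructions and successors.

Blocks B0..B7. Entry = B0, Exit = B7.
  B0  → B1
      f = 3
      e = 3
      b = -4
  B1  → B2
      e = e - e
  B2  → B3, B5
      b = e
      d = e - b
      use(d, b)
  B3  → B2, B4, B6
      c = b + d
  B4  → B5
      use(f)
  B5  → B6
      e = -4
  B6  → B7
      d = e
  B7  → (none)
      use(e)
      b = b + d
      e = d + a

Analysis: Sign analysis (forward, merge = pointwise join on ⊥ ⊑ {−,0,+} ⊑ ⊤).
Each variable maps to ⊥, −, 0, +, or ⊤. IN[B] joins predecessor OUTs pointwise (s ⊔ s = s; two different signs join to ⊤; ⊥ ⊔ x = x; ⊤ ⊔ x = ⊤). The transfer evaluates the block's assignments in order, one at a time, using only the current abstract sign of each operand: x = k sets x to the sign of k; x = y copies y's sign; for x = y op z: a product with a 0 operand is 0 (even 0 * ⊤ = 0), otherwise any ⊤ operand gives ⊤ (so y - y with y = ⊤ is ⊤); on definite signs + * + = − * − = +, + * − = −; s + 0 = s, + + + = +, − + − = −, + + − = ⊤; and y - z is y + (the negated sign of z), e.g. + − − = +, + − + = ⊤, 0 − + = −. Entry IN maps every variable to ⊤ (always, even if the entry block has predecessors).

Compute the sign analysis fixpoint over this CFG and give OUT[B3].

Answer: {a: ⊤, b: ⊤, c: ⊤, d: ⊤, e: ⊤, f: +}

Trace:
Per-block solution:
  B0:   IN=(all ⊤)   OUT={b:-, e:+, f:+; rest ⊤}
  B1:   IN={b:-, e:+, f:+; rest ⊤}   OUT={b:-, f:+; rest ⊤}
  B2:   IN={f:+; rest ⊤}   OUT={f:+; rest ⊤}
  B3:   IN={f:+; rest ⊤}   OUT={f:+; rest ⊤}
  B4:   IN={f:+; rest ⊤}   OUT={f:+; rest ⊤}
  B5:   IN={f:+; rest ⊤}   OUT={e:-, f:+; rest ⊤}
  B6:   IN={f:+; rest ⊤}   OUT={f:+; rest ⊤}
  B7:   IN={f:+; rest ⊤}   OUT={f:+; rest ⊤}

Merge at B3: IN[B3] = OUT[B2] = {a: ⊤, b: ⊤, c: ⊤, d: ⊤, e: ⊤, f: +}
Applying B3's transfer function to that IN value gives OUT[B3] (row B3 above).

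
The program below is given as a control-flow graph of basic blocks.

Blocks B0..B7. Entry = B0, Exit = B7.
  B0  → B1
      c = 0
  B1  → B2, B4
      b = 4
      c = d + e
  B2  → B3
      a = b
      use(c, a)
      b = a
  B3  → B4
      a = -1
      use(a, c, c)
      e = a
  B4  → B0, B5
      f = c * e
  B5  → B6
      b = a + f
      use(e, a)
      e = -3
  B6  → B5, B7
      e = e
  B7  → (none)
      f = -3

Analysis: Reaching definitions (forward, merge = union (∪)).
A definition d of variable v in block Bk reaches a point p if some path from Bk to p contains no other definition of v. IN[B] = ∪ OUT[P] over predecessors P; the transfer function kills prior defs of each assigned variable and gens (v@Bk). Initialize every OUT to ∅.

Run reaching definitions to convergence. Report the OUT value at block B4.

Answer: {a@B3, b@B1, b@B2, c@B1, e@B3, f@B4}

Trace:
Fixpoint table:
  B0: | IN={a@B3, b@B1, b@B2, c@B1, e@B3, f@B4} | OUT={a@B3, b@B1, b@B2, c@B0, e@B3, f@B4}
  B1: | IN={a@B3, b@B1, b@B2, c@B0, e@B3, f@B4} | OUT={a@B3, b@B1, c@B1, e@B3, f@B4}
  B2: | IN={a@B3, b@B1, c@B1, e@B3, f@B4} | OUT={a@B2, b@B2, c@B1, e@B3, f@B4}
  B3: | IN={a@B2, b@B2, c@B1, e@B3, f@B4} | OUT={a@B3, b@B2, c@B1, e@B3, f@B4}
  B4: | IN={a@B3, b@B1, b@B2, c@B1, e@B3, f@B4} | OUT={a@B3, b@B1, b@B2, c@B1, e@B3, f@B4}
  B5: | IN={a@B3, b@B1, b@B2, b@B5, c@B1, e@B3, e@B6, f@B4} | OUT={a@B3, b@B5, c@B1, e@B5, f@B4}
  B6: | IN={a@B3, b@B5, c@B1, e@B5, f@B4} | OUT={a@B3, b@B5, c@B1, e@B6, f@B4}
  B7: | IN={a@B3, b@B5, c@B1, e@B6, f@B4} | OUT={a@B3, b@B5, c@B1, e@B6, f@B7}

Merge at B4: IN[B4] = OUT[B1] ⊔ OUT[B3] = {a@B3, b@B1, b@B2, c@B1, e@B3, f@B4}
Applying B4's transfer function to that IN value gives OUT[B4] (row B4 above).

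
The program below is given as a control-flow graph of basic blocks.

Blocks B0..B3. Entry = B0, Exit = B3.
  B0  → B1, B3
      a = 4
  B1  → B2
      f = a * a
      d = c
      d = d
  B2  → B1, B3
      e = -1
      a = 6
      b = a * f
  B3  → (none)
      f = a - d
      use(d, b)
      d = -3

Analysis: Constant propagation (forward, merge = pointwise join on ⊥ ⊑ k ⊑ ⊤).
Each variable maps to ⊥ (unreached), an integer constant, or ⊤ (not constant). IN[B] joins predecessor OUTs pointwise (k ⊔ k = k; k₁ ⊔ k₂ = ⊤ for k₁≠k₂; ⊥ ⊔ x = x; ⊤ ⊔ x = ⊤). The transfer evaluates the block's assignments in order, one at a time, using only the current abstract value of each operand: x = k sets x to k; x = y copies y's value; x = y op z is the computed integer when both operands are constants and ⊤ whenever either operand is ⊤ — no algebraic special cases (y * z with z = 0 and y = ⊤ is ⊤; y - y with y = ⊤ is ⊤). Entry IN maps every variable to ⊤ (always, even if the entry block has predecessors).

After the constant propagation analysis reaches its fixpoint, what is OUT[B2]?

Answer: {a: 6, b: ⊤, c: ⊤, d: ⊤, e: -1, f: ⊤}

Derivation:
Per-block solution:
  B0:  IN=(all ⊤)  OUT={a:4; rest ⊤}
  B1:  IN=(all ⊤)  OUT=(all ⊤)
  B2:  IN=(all ⊤)  OUT={a:6, e:-1; rest ⊤}
  B3:  IN=(all ⊤)  OUT={d:-3; rest ⊤}

Merge at B2: IN[B2] = OUT[B1] = {a: ⊤, b: ⊤, c: ⊤, d: ⊤, e: ⊤, f: ⊤}
Applying B2's transfer function to that IN value gives OUT[B2] (row B2 above).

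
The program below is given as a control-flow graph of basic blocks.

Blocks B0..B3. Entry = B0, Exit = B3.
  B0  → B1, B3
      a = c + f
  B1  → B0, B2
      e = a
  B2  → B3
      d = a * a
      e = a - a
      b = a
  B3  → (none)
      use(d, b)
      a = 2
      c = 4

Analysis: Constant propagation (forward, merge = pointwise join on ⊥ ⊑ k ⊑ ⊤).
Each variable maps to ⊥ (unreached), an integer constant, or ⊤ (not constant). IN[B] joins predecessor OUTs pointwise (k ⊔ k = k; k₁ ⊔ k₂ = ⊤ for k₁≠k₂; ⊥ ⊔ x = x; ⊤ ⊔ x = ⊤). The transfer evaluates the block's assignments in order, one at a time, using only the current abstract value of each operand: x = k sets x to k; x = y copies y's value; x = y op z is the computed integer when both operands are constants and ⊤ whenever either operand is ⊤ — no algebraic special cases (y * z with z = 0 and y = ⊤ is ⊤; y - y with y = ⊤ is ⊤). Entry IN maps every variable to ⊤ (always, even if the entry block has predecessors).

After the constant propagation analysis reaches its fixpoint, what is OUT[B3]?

Answer: {a: 2, b: ⊤, c: 4, d: ⊤, e: ⊤, f: ⊤}

Trace:
Fixpoint table:
  B0:  IN=(all ⊤)  OUT=(all ⊤)
  B1:  IN=(all ⊤)  OUT=(all ⊤)
  B2:  IN=(all ⊤)  OUT=(all ⊤)
  B3:  IN=(all ⊤)  OUT={a:2, c:4; rest ⊤}

Merge at B3: IN[B3] = OUT[B0] ⊔ OUT[B2] = {a: ⊤, b: ⊤, c: ⊤, d: ⊤, e: ⊤, f: ⊤}
Applying B3's transfer function to that IN value gives OUT[B3] (row B3 above).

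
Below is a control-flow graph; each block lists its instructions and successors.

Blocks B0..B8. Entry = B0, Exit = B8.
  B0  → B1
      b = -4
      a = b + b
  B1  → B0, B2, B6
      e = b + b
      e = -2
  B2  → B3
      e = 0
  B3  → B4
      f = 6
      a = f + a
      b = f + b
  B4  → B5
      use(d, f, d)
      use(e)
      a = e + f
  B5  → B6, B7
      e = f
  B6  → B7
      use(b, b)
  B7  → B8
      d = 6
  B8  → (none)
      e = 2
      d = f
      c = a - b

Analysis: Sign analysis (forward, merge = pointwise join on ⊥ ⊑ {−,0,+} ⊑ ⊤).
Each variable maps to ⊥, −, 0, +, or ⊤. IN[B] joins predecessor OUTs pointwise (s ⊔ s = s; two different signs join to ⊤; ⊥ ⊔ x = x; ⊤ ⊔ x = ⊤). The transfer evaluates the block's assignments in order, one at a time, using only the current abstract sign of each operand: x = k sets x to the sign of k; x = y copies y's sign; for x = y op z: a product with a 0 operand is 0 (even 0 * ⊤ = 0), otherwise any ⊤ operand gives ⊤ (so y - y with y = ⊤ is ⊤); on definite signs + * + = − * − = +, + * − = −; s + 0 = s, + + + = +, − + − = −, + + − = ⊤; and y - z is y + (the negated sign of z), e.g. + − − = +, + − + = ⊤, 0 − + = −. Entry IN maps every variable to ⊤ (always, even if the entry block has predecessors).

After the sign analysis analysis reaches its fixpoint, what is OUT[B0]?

Converged values:
  B0:   IN=(all ⊤)   OUT={a:-, b:-; rest ⊤}
  B1:   IN={a:-, b:-; rest ⊤}   OUT={a:-, b:-, e:-; rest ⊤}
  B2:   IN={a:-, b:-, e:-; rest ⊤}   OUT={a:-, b:-, e:0; rest ⊤}
  B3:   IN={a:-, b:-, e:0; rest ⊤}   OUT={e:0, f:+; rest ⊤}
  B4:   IN={e:0, f:+; rest ⊤}   OUT={a:+, e:0, f:+; rest ⊤}
  B5:   IN={a:+, e:0, f:+; rest ⊤}   OUT={a:+, e:+, f:+; rest ⊤}
  B6:   IN=(all ⊤)   OUT=(all ⊤)
  B7:   IN=(all ⊤)   OUT={d:+; rest ⊤}
  B8:   IN={d:+; rest ⊤}   OUT={e:+; rest ⊤}

Merge at B0 (entry node, so the boundary value (all ⊤) is joined with the incoming edge(s)): IN[B0] = (all ⊤) ⊔ OUT[B1] = {a: ⊤, b: ⊤, c: ⊤, d: ⊤, e: ⊤, f: ⊤}
Applying B0's transfer function to that IN value gives OUT[B0] (row B0 above).

Answer: {a: -, b: -, c: ⊤, d: ⊤, e: ⊤, f: ⊤}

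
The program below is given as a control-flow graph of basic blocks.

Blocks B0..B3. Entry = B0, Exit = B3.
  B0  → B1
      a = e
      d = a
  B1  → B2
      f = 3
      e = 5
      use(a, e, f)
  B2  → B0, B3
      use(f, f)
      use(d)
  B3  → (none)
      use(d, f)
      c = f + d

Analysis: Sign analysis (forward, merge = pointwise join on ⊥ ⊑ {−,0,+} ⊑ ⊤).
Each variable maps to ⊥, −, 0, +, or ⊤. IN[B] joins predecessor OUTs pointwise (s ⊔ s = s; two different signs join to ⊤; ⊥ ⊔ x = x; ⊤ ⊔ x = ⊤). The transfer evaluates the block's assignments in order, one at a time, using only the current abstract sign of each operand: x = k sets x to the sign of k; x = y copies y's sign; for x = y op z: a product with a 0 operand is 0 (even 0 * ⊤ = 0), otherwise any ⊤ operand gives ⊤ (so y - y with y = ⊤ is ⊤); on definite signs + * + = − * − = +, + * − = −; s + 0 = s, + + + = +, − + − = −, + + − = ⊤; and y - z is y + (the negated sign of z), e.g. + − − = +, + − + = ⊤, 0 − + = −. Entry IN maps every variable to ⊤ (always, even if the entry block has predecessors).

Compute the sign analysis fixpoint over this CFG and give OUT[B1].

Converged values:
  B0:  IN=(all ⊤)  OUT=(all ⊤)
  B1:  IN=(all ⊤)  OUT={e:+, f:+; rest ⊤}
  B2:  IN={e:+, f:+; rest ⊤}  OUT={e:+, f:+; rest ⊤}
  B3:  IN={e:+, f:+; rest ⊤}  OUT={e:+, f:+; rest ⊤}

Merge at B1: IN[B1] = OUT[B0] = {a: ⊤, b: ⊤, c: ⊤, d: ⊤, e: ⊤, f: ⊤}
Applying B1's transfer function to that IN value gives OUT[B1] (row B1 above).

Answer: {a: ⊤, b: ⊤, c: ⊤, d: ⊤, e: +, f: +}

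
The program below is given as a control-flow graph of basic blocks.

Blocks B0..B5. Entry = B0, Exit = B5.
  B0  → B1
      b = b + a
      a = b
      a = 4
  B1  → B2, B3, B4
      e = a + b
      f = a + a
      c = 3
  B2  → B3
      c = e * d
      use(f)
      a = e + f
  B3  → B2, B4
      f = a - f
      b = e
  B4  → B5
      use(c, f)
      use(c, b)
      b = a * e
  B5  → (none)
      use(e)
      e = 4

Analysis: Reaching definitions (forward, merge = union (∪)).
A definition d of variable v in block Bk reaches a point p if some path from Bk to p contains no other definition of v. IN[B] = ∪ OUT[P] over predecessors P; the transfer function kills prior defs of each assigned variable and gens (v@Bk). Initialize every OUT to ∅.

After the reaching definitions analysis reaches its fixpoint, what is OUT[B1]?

Converged values:
  B0:   IN={}   OUT={a@B0, b@B0}
  B1:   IN={a@B0, b@B0}   OUT={a@B0, b@B0, c@B1, e@B1, f@B1}
  B2:   IN={a@B0, a@B2, b@B0, b@B3, c@B1, c@B2, e@B1, f@B1, f@B3}   OUT={a@B2, b@B0, b@B3, c@B2, e@B1, f@B1, f@B3}
  B3:   IN={a@B0, a@B2, b@B0, b@B3, c@B1, c@B2, e@B1, f@B1, f@B3}   OUT={a@B0, a@B2, b@B3, c@B1, c@B2, e@B1, f@B3}
  B4:   IN={a@B0, a@B2, b@B0, b@B3, c@B1, c@B2, e@B1, f@B1, f@B3}   OUT={a@B0, a@B2, b@B4, c@B1, c@B2, e@B1, f@B1, f@B3}
  B5:   IN={a@B0, a@B2, b@B4, c@B1, c@B2, e@B1, f@B1, f@B3}   OUT={a@B0, a@B2, b@B4, c@B1, c@B2, e@B5, f@B1, f@B3}

Merge at B1: IN[B1] = OUT[B0] = {a@B0, b@B0}
Applying B1's transfer function to that IN value gives OUT[B1] (row B1 above).

Answer: {a@B0, b@B0, c@B1, e@B1, f@B1}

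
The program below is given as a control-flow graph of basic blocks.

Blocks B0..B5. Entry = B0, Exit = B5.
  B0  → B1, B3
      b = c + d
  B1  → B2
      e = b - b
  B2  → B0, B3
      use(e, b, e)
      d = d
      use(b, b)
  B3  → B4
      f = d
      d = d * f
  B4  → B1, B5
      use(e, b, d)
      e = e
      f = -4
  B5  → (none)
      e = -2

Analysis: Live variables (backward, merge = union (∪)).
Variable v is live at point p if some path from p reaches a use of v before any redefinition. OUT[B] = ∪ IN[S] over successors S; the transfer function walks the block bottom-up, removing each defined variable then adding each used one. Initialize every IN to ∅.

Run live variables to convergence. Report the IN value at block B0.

Answer: {c, d, e}

Working:
Fixpoint table:
  B0: | IN={c, d, e} | OUT={b, c, d, e}
  B1: | IN={b, c, d} | OUT={b, c, d, e}
  B2: | IN={b, c, d, e} | OUT={b, c, d, e}
  B3: | IN={b, c, d, e} | OUT={b, c, d, e}
  B4: | IN={b, c, d, e} | OUT={b, c, d}
  B5: | IN={} | OUT={}

Merge at B0: OUT[B0] = IN[B1] ⊔ IN[B3] = {b, c, d, e}
Applying B0's transfer function to that OUT value gives IN[B0] (row B0 above).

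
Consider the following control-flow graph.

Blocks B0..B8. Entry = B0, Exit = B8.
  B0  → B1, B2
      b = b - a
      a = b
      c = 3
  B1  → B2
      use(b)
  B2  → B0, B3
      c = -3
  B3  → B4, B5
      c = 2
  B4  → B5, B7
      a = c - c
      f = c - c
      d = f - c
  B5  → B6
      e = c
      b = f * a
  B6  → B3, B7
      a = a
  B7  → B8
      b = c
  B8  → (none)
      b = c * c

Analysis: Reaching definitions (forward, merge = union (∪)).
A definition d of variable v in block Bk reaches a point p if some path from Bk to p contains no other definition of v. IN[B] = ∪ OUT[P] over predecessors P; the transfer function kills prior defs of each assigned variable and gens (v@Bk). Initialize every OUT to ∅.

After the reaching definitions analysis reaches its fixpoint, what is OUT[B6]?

Converged values:
  B0: | IN={a@B0, b@B0, c@B2} | OUT={a@B0, b@B0, c@B0}
  B1: | IN={a@B0, b@B0, c@B0} | OUT={a@B0, b@B0, c@B0}
  B2: | IN={a@B0, b@B0, c@B0} | OUT={a@B0, b@B0, c@B2}
  B3: | IN={a@B0, a@B6, b@B0, b@B5, c@B2, c@B3, d@B4, e@B5, f@B4} | OUT={a@B0, a@B6, b@B0, b@B5, c@B3, d@B4, e@B5, f@B4}
  B4: | IN={a@B0, a@B6, b@B0, b@B5, c@B3, d@B4, e@B5, f@B4} | OUT={a@B4, b@B0, b@B5, c@B3, d@B4, e@B5, f@B4}
  B5: | IN={a@B0, a@B4, a@B6, b@B0, b@B5, c@B3, d@B4, e@B5, f@B4} | OUT={a@B0, a@B4, a@B6, b@B5, c@B3, d@B4, e@B5, f@B4}
  B6: | IN={a@B0, a@B4, a@B6, b@B5, c@B3, d@B4, e@B5, f@B4} | OUT={a@B6, b@B5, c@B3, d@B4, e@B5, f@B4}
  B7: | IN={a@B4, a@B6, b@B0, b@B5, c@B3, d@B4, e@B5, f@B4} | OUT={a@B4, a@B6, b@B7, c@B3, d@B4, e@B5, f@B4}
  B8: | IN={a@B4, a@B6, b@B7, c@B3, d@B4, e@B5, f@B4} | OUT={a@B4, a@B6, b@B8, c@B3, d@B4, e@B5, f@B4}

Merge at B6: IN[B6] = OUT[B5] = {a@B0, a@B4, a@B6, b@B5, c@B3, d@B4, e@B5, f@B4}
Applying B6's transfer function to that IN value gives OUT[B6] (row B6 above).

Answer: {a@B6, b@B5, c@B3, d@B4, e@B5, f@B4}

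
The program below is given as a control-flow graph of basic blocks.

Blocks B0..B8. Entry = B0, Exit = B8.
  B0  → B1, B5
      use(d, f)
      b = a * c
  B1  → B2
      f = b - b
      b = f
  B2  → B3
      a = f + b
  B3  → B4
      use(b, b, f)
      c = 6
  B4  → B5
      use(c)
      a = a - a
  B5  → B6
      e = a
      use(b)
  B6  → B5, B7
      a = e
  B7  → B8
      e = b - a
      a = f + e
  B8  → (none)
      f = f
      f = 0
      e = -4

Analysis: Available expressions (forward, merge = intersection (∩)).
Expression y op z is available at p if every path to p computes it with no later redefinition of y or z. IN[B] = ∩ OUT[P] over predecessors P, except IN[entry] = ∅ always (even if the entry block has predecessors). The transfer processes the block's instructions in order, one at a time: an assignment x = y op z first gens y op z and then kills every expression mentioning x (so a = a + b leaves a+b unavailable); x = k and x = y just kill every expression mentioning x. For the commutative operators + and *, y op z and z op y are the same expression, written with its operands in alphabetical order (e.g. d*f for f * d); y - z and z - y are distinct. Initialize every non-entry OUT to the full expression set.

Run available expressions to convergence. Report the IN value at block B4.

Converged values:
  B0:  IN={}  OUT={a*c}
  B1:  IN={a*c}  OUT={a*c}
  B2:  IN={a*c}  OUT={b+f}
  B3:  IN={b+f}  OUT={b+f}
  B4:  IN={b+f}  OUT={b+f}
  B5:  IN={}  OUT={}
  B6:  IN={}  OUT={}
  B7:  IN={}  OUT={e+f}
  B8:  IN={e+f}  OUT={}

Merge at B4: IN[B4] = OUT[B3] = {b+f}

Answer: {b+f}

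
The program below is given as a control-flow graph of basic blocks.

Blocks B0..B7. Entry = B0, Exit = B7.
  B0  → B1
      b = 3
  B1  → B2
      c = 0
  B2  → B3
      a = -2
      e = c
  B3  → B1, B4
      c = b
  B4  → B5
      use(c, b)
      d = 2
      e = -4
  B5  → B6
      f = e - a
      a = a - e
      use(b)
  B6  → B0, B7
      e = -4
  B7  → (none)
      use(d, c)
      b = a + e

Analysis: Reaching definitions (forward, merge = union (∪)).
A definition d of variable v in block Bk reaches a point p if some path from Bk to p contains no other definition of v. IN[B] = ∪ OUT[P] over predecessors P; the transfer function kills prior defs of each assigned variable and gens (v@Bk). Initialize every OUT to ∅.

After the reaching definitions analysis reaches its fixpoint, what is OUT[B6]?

Answer: {a@B5, b@B0, c@B3, d@B4, e@B6, f@B5}

Trace:
Per-block solution:
  B0:  IN={a@B5, b@B0, c@B3, d@B4, e@B6, f@B5}  OUT={a@B5, b@B0, c@B3, d@B4, e@B6, f@B5}
  B1:  IN={a@B2, a@B5, b@B0, c@B3, d@B4, e@B2, e@B6, f@B5}  OUT={a@B2, a@B5, b@B0, c@B1, d@B4, e@B2, e@B6, f@B5}
  B2:  IN={a@B2, a@B5, b@B0, c@B1, d@B4, e@B2, e@B6, f@B5}  OUT={a@B2, b@B0, c@B1, d@B4, e@B2, f@B5}
  B3:  IN={a@B2, b@B0, c@B1, d@B4, e@B2, f@B5}  OUT={a@B2, b@B0, c@B3, d@B4, e@B2, f@B5}
  B4:  IN={a@B2, b@B0, c@B3, d@B4, e@B2, f@B5}  OUT={a@B2, b@B0, c@B3, d@B4, e@B4, f@B5}
  B5:  IN={a@B2, b@B0, c@B3, d@B4, e@B4, f@B5}  OUT={a@B5, b@B0, c@B3, d@B4, e@B4, f@B5}
  B6:  IN={a@B5, b@B0, c@B3, d@B4, e@B4, f@B5}  OUT={a@B5, b@B0, c@B3, d@B4, e@B6, f@B5}
  B7:  IN={a@B5, b@B0, c@B3, d@B4, e@B6, f@B5}  OUT={a@B5, b@B7, c@B3, d@B4, e@B6, f@B5}

Merge at B6: IN[B6] = OUT[B5] = {a@B5, b@B0, c@B3, d@B4, e@B4, f@B5}
Applying B6's transfer function to that IN value gives OUT[B6] (row B6 above).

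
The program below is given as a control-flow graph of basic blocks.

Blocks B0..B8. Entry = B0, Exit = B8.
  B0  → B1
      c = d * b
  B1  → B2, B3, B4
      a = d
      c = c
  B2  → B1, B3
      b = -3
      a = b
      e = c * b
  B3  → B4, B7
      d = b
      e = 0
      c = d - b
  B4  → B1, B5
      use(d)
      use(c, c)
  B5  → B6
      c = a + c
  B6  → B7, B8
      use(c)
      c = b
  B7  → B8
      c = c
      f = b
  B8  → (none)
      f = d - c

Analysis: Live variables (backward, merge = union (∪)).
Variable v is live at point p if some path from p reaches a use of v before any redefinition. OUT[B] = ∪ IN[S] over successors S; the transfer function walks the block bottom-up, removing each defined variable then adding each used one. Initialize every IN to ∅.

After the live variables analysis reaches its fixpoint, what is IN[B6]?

Answer: {b, c, d}

Working:
Per-block solution:
  B0:  IN={b, d}  OUT={b, c, d}
  B1:  IN={b, c, d}  OUT={a, b, c, d}
  B2:  IN={c, d}  OUT={a, b, c, d}
  B3:  IN={a, b}  OUT={a, b, c, d}
  B4:  IN={a, b, c, d}  OUT={a, b, c, d}
  B5:  IN={a, b, c, d}  OUT={b, c, d}
  B6:  IN={b, c, d}  OUT={b, c, d}
  B7:  IN={b, c, d}  OUT={c, d}
  B8:  IN={c, d}  OUT={}

Merge at B6: OUT[B6] = IN[B7] ⊔ IN[B8] = {b, c, d}
Applying B6's transfer function to that OUT value gives IN[B6] (row B6 above).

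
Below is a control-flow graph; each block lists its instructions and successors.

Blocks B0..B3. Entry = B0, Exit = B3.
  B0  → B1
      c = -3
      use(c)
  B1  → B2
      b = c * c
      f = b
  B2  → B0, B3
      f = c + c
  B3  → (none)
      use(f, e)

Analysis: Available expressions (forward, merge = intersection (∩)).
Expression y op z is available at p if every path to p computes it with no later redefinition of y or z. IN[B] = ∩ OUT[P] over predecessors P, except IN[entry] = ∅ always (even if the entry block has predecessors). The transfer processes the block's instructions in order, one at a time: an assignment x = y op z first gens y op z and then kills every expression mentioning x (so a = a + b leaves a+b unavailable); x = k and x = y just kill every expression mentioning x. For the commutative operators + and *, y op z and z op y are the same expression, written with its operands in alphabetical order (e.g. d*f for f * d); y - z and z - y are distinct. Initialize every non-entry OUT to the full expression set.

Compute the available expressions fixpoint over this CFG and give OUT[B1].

Fixpoint table:
  B0:   IN={}   OUT={}
  B1:   IN={}   OUT={c*c}
  B2:   IN={c*c}   OUT={c*c, c+c}
  B3:   IN={c*c, c+c}   OUT={c*c, c+c}

Merge at B1: IN[B1] = OUT[B0] = {}
Applying B1's transfer function to that IN value gives OUT[B1] (row B1 above).

Answer: {c*c}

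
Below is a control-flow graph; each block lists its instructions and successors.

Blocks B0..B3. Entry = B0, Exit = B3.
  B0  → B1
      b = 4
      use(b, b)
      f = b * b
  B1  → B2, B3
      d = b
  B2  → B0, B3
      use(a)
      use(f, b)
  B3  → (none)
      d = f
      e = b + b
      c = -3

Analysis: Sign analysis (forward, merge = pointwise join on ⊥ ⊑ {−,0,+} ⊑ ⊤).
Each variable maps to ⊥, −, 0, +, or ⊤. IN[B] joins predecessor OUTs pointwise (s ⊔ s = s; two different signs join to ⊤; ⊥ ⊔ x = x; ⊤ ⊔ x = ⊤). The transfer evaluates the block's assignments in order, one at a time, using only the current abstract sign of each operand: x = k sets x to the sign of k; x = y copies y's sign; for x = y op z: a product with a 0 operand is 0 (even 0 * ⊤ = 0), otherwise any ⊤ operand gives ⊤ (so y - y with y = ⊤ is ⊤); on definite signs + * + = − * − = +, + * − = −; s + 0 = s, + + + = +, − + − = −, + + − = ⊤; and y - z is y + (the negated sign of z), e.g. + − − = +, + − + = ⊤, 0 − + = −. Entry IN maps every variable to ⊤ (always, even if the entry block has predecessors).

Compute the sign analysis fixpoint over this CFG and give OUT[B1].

Answer: {a: ⊤, b: +, c: ⊤, d: +, e: ⊤, f: +}

Working:
Per-block solution:
  B0: | IN=(all ⊤) | OUT={b:+, f:+; rest ⊤}
  B1: | IN={b:+, f:+; rest ⊤} | OUT={b:+, d:+, f:+; rest ⊤}
  B2: | IN={b:+, d:+, f:+; rest ⊤} | OUT={b:+, d:+, f:+; rest ⊤}
  B3: | IN={b:+, d:+, f:+; rest ⊤} | OUT={b:+, c:-, d:+, e:+, f:+; rest ⊤}

Merge at B1: IN[B1] = OUT[B0] = {a: ⊤, b: +, c: ⊤, d: ⊤, e: ⊤, f: +}
Applying B1's transfer function to that IN value gives OUT[B1] (row B1 above).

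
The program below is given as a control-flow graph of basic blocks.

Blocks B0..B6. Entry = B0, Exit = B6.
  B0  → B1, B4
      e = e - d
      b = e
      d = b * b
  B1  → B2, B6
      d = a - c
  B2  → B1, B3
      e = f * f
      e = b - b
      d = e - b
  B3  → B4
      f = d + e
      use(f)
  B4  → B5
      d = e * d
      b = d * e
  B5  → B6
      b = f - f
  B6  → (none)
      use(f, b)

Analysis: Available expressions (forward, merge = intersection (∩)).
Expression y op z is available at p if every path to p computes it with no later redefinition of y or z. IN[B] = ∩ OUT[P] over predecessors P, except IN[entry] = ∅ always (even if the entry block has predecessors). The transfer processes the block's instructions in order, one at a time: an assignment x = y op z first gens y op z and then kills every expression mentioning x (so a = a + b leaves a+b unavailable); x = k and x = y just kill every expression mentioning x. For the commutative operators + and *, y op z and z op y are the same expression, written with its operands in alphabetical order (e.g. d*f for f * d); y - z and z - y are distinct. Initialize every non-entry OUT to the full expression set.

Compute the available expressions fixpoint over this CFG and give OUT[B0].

Answer: {b*b}

Working:
Per-block solution:
  B0:  IN={}  OUT={b*b}
  B1:  IN={b*b}  OUT={a-c, b*b}
  B2:  IN={a-c, b*b}  OUT={a-c, b*b, b-b, e-b, f*f}
  B3:  IN={a-c, b*b, b-b, e-b, f*f}  OUT={a-c, b*b, b-b, d+e, e-b}
  B4:  IN={b*b}  OUT={d*e}
  B5:  IN={d*e}  OUT={d*e, f-f}
  B6:  IN={}  OUT={}

B0 is the boundary node: IN[B0] = {}
Applying B0's transfer function to that IN value gives OUT[B0] (row B0 above).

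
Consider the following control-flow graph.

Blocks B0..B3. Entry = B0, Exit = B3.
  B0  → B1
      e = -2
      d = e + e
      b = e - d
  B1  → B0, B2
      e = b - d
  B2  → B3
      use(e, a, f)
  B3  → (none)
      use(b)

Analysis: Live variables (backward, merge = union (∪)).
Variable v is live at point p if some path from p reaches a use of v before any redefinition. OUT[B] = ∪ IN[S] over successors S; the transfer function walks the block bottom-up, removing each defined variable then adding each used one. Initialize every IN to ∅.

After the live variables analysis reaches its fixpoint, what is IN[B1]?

Fixpoint table:
  B0: | IN={a, f} | OUT={a, b, d, f}
  B1: | IN={a, b, d, f} | OUT={a, b, e, f}
  B2: | IN={a, b, e, f} | OUT={b}
  B3: | IN={b} | OUT={}

Merge at B1: OUT[B1] = IN[B0] ⊔ IN[B2] = {a, b, e, f}
Applying B1's transfer function to that OUT value gives IN[B1] (row B1 above).

Answer: {a, b, d, f}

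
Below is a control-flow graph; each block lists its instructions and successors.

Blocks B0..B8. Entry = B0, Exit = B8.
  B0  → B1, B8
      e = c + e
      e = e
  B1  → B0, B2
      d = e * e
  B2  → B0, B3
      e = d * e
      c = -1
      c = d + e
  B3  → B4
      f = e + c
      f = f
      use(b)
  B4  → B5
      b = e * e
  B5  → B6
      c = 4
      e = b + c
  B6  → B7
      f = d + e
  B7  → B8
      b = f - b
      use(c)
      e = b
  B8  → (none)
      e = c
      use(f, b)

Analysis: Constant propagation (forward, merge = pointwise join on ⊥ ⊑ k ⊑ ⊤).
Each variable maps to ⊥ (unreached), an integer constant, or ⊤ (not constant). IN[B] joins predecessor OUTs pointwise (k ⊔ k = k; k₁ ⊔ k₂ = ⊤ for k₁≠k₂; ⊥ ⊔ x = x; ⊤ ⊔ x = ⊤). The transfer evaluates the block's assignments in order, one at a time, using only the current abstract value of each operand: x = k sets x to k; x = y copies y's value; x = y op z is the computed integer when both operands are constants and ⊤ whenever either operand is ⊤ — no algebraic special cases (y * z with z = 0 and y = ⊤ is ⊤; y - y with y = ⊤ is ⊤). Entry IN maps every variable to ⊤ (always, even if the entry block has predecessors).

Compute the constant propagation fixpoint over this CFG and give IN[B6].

Converged values:
  B0: | IN=(all ⊤) | OUT=(all ⊤)
  B1: | IN=(all ⊤) | OUT=(all ⊤)
  B2: | IN=(all ⊤) | OUT=(all ⊤)
  B3: | IN=(all ⊤) | OUT=(all ⊤)
  B4: | IN=(all ⊤) | OUT=(all ⊤)
  B5: | IN=(all ⊤) | OUT={c:4; rest ⊤}
  B6: | IN={c:4; rest ⊤} | OUT={c:4; rest ⊤}
  B7: | IN={c:4; rest ⊤} | OUT={c:4; rest ⊤}
  B8: | IN=(all ⊤) | OUT=(all ⊤)

Merge at B6: IN[B6] = OUT[B5] = {a: ⊤, b: ⊤, c: 4, d: ⊤, e: ⊤, f: ⊤}

Answer: {a: ⊤, b: ⊤, c: 4, d: ⊤, e: ⊤, f: ⊤}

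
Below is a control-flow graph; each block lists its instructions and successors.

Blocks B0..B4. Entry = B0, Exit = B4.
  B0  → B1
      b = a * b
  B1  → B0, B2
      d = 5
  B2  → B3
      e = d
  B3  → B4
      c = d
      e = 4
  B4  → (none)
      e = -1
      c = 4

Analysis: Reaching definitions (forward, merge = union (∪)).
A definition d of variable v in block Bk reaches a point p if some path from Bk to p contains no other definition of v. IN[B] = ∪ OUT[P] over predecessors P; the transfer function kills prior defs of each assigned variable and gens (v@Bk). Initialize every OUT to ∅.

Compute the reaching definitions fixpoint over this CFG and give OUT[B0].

Answer: {b@B0, d@B1}

Working:
Fixpoint table:
  B0:   IN={b@B0, d@B1}   OUT={b@B0, d@B1}
  B1:   IN={b@B0, d@B1}   OUT={b@B0, d@B1}
  B2:   IN={b@B0, d@B1}   OUT={b@B0, d@B1, e@B2}
  B3:   IN={b@B0, d@B1, e@B2}   OUT={b@B0, c@B3, d@B1, e@B3}
  B4:   IN={b@B0, c@B3, d@B1, e@B3}   OUT={b@B0, c@B4, d@B1, e@B4}

Merge at B0 (entry node, so the boundary value {} is joined with the incoming edge(s)): IN[B0] = {} ⊔ OUT[B1] = {b@B0, d@B1}
Applying B0's transfer function to that IN value gives OUT[B0] (row B0 above).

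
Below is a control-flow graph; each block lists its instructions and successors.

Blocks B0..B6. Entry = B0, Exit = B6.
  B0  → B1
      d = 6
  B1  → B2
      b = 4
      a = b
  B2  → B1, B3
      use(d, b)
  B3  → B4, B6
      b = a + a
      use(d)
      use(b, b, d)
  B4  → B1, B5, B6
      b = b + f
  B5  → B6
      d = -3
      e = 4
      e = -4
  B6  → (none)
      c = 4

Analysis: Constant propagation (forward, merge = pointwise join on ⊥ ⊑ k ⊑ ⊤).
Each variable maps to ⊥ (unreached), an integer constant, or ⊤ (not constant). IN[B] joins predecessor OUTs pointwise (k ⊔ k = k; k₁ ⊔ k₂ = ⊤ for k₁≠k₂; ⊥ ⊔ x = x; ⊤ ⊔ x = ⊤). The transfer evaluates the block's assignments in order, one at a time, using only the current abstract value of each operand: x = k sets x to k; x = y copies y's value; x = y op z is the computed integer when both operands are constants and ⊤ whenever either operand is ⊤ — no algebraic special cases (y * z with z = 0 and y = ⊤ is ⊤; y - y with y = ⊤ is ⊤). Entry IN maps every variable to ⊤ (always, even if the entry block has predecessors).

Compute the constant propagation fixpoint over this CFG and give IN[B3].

Answer: {a: 4, b: 4, c: ⊤, d: 6, e: ⊤, f: ⊤}

Derivation:
Converged values:
  B0:  IN=(all ⊤)  OUT={d:6; rest ⊤}
  B1:  IN={d:6; rest ⊤}  OUT={a:4, b:4, d:6; rest ⊤}
  B2:  IN={a:4, b:4, d:6; rest ⊤}  OUT={a:4, b:4, d:6; rest ⊤}
  B3:  IN={a:4, b:4, d:6; rest ⊤}  OUT={a:4, b:8, d:6; rest ⊤}
  B4:  IN={a:4, b:8, d:6; rest ⊤}  OUT={a:4, d:6; rest ⊤}
  B5:  IN={a:4, d:6; rest ⊤}  OUT={a:4, d:-3, e:-4; rest ⊤}
  B6:  IN={a:4; rest ⊤}  OUT={a:4, c:4; rest ⊤}

Merge at B3: IN[B3] = OUT[B2] = {a: 4, b: 4, c: ⊤, d: 6, e: ⊤, f: ⊤}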